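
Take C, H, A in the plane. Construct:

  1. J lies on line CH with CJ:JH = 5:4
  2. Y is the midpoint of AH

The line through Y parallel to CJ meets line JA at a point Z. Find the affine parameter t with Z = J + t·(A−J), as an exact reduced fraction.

Work in coordinates with C = (0, 0), H = (1, 0), A = (0, 1).
1. J lies on line CH with CJ:JH = 5:4 ⇒ J = (5/9, 0)
2. Y is the midpoint of AH ⇒ Y = (1/2, 1/2)
through Y parallel to CJ: direction (5/9, 0); meets JA at Z = (5/18, 1/2)
Z = J + t·(A−J) with t = 1/2

t = 1/2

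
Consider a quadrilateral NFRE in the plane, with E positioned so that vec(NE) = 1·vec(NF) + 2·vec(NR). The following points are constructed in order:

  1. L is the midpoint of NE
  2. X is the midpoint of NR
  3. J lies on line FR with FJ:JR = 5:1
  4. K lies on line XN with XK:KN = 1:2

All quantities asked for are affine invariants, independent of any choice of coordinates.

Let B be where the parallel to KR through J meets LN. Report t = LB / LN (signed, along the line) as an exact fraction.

t = 2/3

Work in coordinates with N = (0, 0), F = (1, 0), R = (0, 1), E = (1, 2).
1. L is the midpoint of NE ⇒ L = (1/2, 1)
2. X is the midpoint of NR ⇒ X = (0, 1/2)
3. J lies on line FR with FJ:JR = 5:1 ⇒ J = (1/6, 5/6)
4. K lies on line XN with XK:KN = 1:2 ⇒ K = (0, 1/3)
through J parallel to KR: direction (0, 2/3); meets LN at B = (1/6, 1/3)
B = L + t·(N−L) with t = 2/3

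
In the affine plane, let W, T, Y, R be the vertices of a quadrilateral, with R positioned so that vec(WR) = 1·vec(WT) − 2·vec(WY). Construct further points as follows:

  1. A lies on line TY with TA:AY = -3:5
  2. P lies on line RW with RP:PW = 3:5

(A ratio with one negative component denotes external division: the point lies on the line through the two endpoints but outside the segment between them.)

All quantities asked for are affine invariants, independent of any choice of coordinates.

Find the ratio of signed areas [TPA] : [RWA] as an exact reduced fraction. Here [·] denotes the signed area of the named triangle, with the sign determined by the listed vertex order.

Choose coordinates W = (0, 0), T = (1, 0), Y = (0, 1), R = (1, -2).
1. A lies on line TY with TA:AY = -3:5 ⇒ A = (5/2, -3/2)
2. P lies on line RW with RP:PW = 3:5 ⇒ P = (5/8, -5/4)
2·[TPA] = 39/16, 2·[RWA] = -7/2
[TPA]:[RWA] = 39/16:-7/2 = -39/56

[TPA]:[RWA] = -39/56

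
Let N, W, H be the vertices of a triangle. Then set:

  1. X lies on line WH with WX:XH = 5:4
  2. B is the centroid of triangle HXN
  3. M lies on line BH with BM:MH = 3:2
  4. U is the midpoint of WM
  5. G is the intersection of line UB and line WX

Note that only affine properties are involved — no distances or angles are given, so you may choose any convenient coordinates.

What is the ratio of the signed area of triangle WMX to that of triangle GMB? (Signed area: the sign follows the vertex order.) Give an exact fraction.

[WMX]:[GMB] = -16/27

Assign N = (0, 0), W = (1, 0), H = (0, 1) — the answer is frame-independent, so this choice is without loss of generality.
1. X lies on line WH with WX:XH = 5:4 ⇒ X = (4/9, 5/9)
2. B is the centroid of triangle HXN ⇒ B = (4/27, 14/27)
3. M lies on line BH with BM:MH = 3:2 ⇒ M = (8/135, 109/135)
4. U is the midpoint of WM ⇒ U = (143/270, 109/270)
5. G is the intersection of line UB and line WX ⇒ G = (5/8, 3/8)
2·[WMX] = -2/27, 2·[GMB] = 1/8
[WMX]:[GMB] = -2/27:1/8 = -16/27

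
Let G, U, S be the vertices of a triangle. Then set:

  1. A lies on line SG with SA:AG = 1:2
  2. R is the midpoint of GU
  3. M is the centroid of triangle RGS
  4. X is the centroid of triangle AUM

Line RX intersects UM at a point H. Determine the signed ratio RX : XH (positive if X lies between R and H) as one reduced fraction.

RX:XH = -13/4

Assign G = (0, 0), U = (1, 0), S = (0, 1) — the answer is frame-independent, so this choice is without loss of generality.
1. A lies on line SG with SA:AG = 1:2 ⇒ A = (0, 2/3)
2. R is the midpoint of GU ⇒ R = (1/2, 0)
3. M is the centroid of triangle RGS ⇒ M = (1/6, 1/3)
4. X is the centroid of triangle AUM ⇒ X = (7/18, 1/3)
line RX meets UM at H = (11/26, 3/13)
X = R + t·(H−R) with t = 13/9, so RX:XH = 13/9:-4/9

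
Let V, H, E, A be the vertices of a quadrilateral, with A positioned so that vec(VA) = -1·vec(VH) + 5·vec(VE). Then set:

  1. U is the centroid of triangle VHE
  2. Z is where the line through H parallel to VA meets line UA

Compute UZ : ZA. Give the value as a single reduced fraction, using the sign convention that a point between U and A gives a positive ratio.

Assign V = (0, 0), H = (1, 0), E = (0, 1), A = (-1, 5) — the answer is frame-independent, so this choice is without loss of generality.
1. U is the centroid of triangle VHE ⇒ U = (1/3, 1/3)
2. Z is where the line through H parallel to VA meets line UA ⇒ Z = (7/3, -20/3)
Z = U + t·(A−U) with t = -3/2, so UZ:ZA = t:(1−t) = -3/2:5/2

UZ:ZA = -3/5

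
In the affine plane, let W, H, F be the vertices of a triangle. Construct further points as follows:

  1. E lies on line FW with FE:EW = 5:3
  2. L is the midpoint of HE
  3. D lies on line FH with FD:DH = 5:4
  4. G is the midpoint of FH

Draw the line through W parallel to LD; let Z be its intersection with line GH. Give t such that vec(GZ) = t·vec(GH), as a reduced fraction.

t = -29/45

Assign W = (0, 0), H = (1, 0), F = (0, 1) — the answer is frame-independent, so this choice is without loss of generality.
1. E lies on line FW with FE:EW = 5:3 ⇒ E = (0, 3/8)
2. L is the midpoint of HE ⇒ L = (1/2, 3/16)
3. D lies on line FH with FD:DH = 5:4 ⇒ D = (5/9, 4/9)
4. G is the midpoint of FH ⇒ G = (1/2, 1/2)
through W parallel to LD: direction (1/18, 37/144); meets GH at Z = (8/45, 37/45)
Z = G + t·(H−G) with t = -29/45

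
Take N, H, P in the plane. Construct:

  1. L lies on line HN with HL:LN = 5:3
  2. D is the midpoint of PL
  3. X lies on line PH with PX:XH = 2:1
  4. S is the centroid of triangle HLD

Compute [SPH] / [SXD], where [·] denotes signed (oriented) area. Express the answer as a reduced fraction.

[SPH]:[SXD] = -3

Set N = (0, 0), H = (1, 0), P = (0, 1); any affine frame gives the same invariant.
1. L lies on line HN with HL:LN = 5:3 ⇒ L = (3/8, 0)
2. D is the midpoint of PL ⇒ D = (3/16, 1/2)
3. X lies on line PH with PX:XH = 2:1 ⇒ X = (2/3, 1/3)
4. S is the centroid of triangle HLD ⇒ S = (25/48, 1/6)
2·[SPH] = -5/16, 2·[SXD] = 5/48
[SPH]:[SXD] = -5/16:5/48 = -3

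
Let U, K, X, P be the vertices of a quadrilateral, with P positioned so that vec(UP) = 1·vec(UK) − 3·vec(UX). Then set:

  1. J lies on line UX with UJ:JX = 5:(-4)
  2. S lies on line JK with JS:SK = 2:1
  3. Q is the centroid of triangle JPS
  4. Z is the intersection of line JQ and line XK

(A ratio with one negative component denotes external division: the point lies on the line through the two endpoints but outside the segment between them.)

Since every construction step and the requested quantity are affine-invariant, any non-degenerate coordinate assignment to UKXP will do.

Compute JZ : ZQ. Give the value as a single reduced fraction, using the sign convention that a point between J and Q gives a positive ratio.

JZ:ZQ = -36/7

Work in coordinates with U = (0, 0), K = (1, 0), X = (0, 1), P = (1, -3).
1. J lies on line UX with UJ:JX = 5:(-4) ⇒ J = (0, 5)
2. S lies on line JK with JS:SK = 2:1 ⇒ S = (2/3, 5/3)
3. Q is the centroid of triangle JPS ⇒ Q = (5/9, 11/9)
4. Z is the intersection of line JQ and line XK ⇒ Z = (20/29, 9/29)
Z = J + t·(Q−J) with t = 36/29, so JZ:ZQ = t:(1−t) = 36/29:-7/29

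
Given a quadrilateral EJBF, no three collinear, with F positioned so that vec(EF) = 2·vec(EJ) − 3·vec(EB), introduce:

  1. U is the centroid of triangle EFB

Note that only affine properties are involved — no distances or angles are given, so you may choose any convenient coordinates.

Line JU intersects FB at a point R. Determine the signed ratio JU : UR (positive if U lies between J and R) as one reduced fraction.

JU:UR = -4

Choose coordinates E = (0, 0), J = (1, 0), B = (0, 1), F = (2, -3).
1. U is the centroid of triangle EFB ⇒ U = (2/3, -2/3)
line JU meets FB at R = (3/4, -1/2)
U = J + t·(R−J) with t = 4/3, so JU:UR = 4/3:-1/3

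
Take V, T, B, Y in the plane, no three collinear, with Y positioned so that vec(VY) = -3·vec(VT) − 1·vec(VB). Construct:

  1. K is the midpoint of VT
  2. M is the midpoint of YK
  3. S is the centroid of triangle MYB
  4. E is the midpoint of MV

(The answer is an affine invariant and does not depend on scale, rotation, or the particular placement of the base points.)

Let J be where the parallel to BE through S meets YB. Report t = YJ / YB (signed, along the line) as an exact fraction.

t = 7/12

Work in coordinates with V = (0, 0), T = (1, 0), B = (0, 1), Y = (-3, -1).
1. K is the midpoint of VT ⇒ K = (1/2, 0)
2. M is the midpoint of YK ⇒ M = (-5/4, -1/2)
3. S is the centroid of triangle MYB ⇒ S = (-17/12, -1/6)
4. E is the midpoint of MV ⇒ E = (-5/8, -1/4)
through S parallel to BE: direction (-5/8, -5/4); meets YB at J = (-5/4, 1/6)
J = Y + t·(B−Y) with t = 7/12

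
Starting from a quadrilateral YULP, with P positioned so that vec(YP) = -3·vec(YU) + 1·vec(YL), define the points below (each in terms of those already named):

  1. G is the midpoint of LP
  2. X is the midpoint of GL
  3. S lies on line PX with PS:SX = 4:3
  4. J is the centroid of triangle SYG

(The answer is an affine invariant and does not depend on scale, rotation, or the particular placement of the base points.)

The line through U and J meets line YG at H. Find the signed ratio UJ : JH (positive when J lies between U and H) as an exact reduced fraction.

UJ:JH = -15

Assign Y = (0, 0), U = (1, 0), L = (0, 1), P = (-3, 1) — the answer is frame-independent, so this choice is without loss of generality.
1. G is the midpoint of LP ⇒ G = (-3/2, 1)
2. X is the midpoint of GL ⇒ X = (-3/4, 1)
3. S lies on line PX with PS:SX = 4:3 ⇒ S = (-12/7, 1)
4. J is the centroid of triangle SYG ⇒ J = (-15/14, 2/3)
line UJ meets YG at H = (-14/15, 28/45)
J = U + t·(H−U) with t = 15/14, so UJ:JH = 15/14:-1/14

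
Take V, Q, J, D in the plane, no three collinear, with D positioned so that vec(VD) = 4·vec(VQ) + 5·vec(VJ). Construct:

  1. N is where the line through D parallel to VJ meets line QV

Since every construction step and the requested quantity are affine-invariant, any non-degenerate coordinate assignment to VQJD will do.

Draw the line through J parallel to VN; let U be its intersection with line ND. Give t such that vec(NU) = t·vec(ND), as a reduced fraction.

t = 1/5

Work in coordinates with V = (0, 0), Q = (1, 0), J = (0, 1), D = (4, 5).
1. N is where the line through D parallel to VJ meets line QV ⇒ N = (4, 0)
through J parallel to VN: direction (4, 0); meets ND at U = (4, 1)
U = N + t·(D−N) with t = 1/5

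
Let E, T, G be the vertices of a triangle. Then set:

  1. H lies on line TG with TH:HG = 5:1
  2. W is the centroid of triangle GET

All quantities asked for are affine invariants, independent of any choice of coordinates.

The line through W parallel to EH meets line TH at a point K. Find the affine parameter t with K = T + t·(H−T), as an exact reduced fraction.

Assign E = (0, 0), T = (1, 0), G = (0, 1) — the answer is frame-independent, so this choice is without loss of generality.
1. H lies on line TG with TH:HG = 5:1 ⇒ H = (1/6, 5/6)
2. W is the centroid of triangle GET ⇒ W = (1/3, 1/3)
through W parallel to EH: direction (1/6, 5/6); meets TH at K = (7/18, 11/18)
K = T + t·(H−T) with t = 11/15

t = 11/15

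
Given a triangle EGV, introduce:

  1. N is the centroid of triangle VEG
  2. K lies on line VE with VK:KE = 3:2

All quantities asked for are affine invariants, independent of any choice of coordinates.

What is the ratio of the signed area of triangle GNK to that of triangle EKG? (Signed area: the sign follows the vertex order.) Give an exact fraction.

Work in coordinates with E = (0, 0), G = (1, 0), V = (0, 1).
1. N is the centroid of triangle VEG ⇒ N = (1/3, 1/3)
2. K lies on line VE with VK:KE = 3:2 ⇒ K = (0, 2/5)
2·[GNK] = 1/15, 2·[EKG] = -2/5
[GNK]:[EKG] = 1/15:-2/5 = -1/6

[GNK]:[EKG] = -1/6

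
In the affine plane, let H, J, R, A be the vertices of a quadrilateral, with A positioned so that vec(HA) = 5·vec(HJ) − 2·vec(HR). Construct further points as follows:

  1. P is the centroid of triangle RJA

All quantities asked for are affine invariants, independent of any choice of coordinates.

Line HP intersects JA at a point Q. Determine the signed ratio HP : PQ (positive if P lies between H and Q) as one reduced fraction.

Assign H = (0, 0), J = (1, 0), R = (0, 1), A = (5, -2) — the answer is frame-independent, so this choice is without loss of generality.
1. P is the centroid of triangle RJA ⇒ P = (2, -1/3)
line HP meets JA at Q = (3/2, -1/4)
P = H + t·(Q−H) with t = 4/3, so HP:PQ = 4/3:-1/3

HP:PQ = -4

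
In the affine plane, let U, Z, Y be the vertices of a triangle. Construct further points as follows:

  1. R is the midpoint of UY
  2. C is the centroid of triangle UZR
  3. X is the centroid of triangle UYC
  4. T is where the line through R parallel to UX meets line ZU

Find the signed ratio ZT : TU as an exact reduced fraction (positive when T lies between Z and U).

Set U = (0, 0), Z = (1, 0), Y = (0, 1); any affine frame gives the same invariant.
1. R is the midpoint of UY ⇒ R = (0, 1/2)
2. C is the centroid of triangle UZR ⇒ C = (1/3, 1/6)
3. X is the centroid of triangle UYC ⇒ X = (1/9, 7/18)
4. T is where the line through R parallel to UX meets line ZU ⇒ T = (-1/7, 0)
T = Z + t·(U−Z) with t = 8/7, so ZT:TU = t:(1−t) = 8/7:-1/7

ZT:TU = -8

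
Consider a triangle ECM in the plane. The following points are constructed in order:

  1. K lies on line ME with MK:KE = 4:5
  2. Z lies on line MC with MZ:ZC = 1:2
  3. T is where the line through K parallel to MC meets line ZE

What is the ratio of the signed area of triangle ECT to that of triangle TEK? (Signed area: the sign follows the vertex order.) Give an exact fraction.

[ECT]:[TEK] = -18/5

Assign E = (0, 0), C = (1, 0), M = (0, 1) — the answer is frame-independent, so this choice is without loss of generality.
1. K lies on line ME with MK:KE = 4:5 ⇒ K = (0, 5/9)
2. Z lies on line MC with MZ:ZC = 1:2 ⇒ Z = (1/3, 2/3)
3. T is where the line through K parallel to MC meets line ZE ⇒ T = (5/27, 10/27)
2·[ECT] = 10/27, 2·[TEK] = -25/243
[ECT]:[TEK] = 10/27:-25/243 = -18/5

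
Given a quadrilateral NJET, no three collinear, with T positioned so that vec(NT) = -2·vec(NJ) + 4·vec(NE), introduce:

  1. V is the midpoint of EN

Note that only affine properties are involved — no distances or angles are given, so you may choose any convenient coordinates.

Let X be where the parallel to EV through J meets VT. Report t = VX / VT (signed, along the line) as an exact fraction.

Set N = (0, 0), J = (1, 0), E = (0, 1), T = (-2, 4); any affine frame gives the same invariant.
1. V is the midpoint of EN ⇒ V = (0, 1/2)
through J parallel to EV: direction (0, -1/2); meets VT at X = (1, -5/4)
X = V + t·(T−V) with t = -1/2

t = -1/2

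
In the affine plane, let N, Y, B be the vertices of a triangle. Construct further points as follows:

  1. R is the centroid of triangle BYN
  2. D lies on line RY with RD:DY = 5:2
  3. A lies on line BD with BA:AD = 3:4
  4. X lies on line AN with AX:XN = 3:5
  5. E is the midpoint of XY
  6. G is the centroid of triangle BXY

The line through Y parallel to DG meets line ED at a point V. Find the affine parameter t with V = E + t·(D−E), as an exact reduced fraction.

Choose coordinates N = (0, 0), Y = (1, 0), B = (0, 1).
1. R is the centroid of triangle BYN ⇒ R = (1/3, 1/3)
2. D lies on line RY with RD:DY = 5:2 ⇒ D = (17/21, 2/21)
3. A lies on line BD with BA:AD = 3:4 ⇒ A = (17/49, 30/49)
4. X lies on line AN with AX:XN = 3:5 ⇒ X = (85/392, 75/196)
5. E is the midpoint of XY ⇒ E = (477/784, 75/392)
6. G is the centroid of triangle BXY ⇒ G = (159/392, 271/588)
through Y parallel to DG: direction (-475/1176, 215/588); meets ED at V = (9509/9604, 43/4802)
V = E + t·(D−E) with t = 93/49

t = 93/49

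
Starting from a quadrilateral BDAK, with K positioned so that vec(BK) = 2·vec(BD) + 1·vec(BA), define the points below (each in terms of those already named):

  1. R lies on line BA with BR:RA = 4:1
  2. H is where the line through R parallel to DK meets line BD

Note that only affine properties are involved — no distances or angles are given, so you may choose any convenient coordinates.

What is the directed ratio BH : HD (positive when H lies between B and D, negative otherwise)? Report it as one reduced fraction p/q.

Assign B = (0, 0), D = (1, 0), A = (0, 1), K = (2, 1) — the answer is frame-independent, so this choice is without loss of generality.
1. R lies on line BA with BR:RA = 4:1 ⇒ R = (0, 4/5)
2. H is where the line through R parallel to DK meets line BD ⇒ H = (-4/5, 0)
H = B + t·(D−B) with t = -4/5, so BH:HD = t:(1−t) = -4/5:9/5

BH:HD = -4/9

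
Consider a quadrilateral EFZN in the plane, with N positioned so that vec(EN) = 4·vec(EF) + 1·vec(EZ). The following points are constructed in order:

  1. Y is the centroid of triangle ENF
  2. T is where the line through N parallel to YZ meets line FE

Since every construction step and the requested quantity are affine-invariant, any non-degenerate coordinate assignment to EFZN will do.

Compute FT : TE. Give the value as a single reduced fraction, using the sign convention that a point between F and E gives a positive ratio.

FT:TE = -11/13

Work in coordinates with E = (0, 0), F = (1, 0), Z = (0, 1), N = (4, 1).
1. Y is the centroid of triangle ENF ⇒ Y = (5/3, 1/3)
2. T is where the line through N parallel to YZ meets line FE ⇒ T = (13/2, 0)
T = F + t·(E−F) with t = -11/2, so FT:TE = t:(1−t) = -11/2:13/2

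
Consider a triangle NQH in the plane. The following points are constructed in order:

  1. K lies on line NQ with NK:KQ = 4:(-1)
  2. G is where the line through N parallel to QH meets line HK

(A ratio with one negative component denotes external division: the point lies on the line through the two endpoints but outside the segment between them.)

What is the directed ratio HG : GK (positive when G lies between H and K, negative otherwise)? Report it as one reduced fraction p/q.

HG:GK = -3/4

Choose coordinates N = (0, 0), Q = (1, 0), H = (0, 1).
1. K lies on line NQ with NK:KQ = 4:(-1) ⇒ K = (4/3, 0)
2. G is where the line through N parallel to QH meets line HK ⇒ G = (-4, 4)
G = H + t·(K−H) with t = -3, so HG:GK = t:(1−t) = -3:4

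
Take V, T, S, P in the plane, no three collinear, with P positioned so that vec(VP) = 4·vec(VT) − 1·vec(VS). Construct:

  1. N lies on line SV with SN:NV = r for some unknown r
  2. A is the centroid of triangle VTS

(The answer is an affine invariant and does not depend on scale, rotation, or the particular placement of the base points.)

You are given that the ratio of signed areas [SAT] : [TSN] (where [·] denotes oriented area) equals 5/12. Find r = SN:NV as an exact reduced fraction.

Set V = (0, 0), T = (1, 0), S = (0, 1), P = (4, -1); any affine frame gives the same invariant.
1. With SN:NV = r, write λ = r/(r+1) so N = S + λ·(V−S); N is affine-linear in λ
2. A is the centroid of triangle VTS ⇒ A = (1/3, 1/3)
Every point depending on N is an affine combination of N and λ-independent points, so each such coordinate is linear in λ; the λ² term in each signed area is a multiple of (V−S)×(V−S) = 0, so 2·[SAT] and 2·[TSN] are each linear in λ. Evaluating at λ=0 and λ=1:
  2·[SAT] = 1/3,   2·[TSN] = λ
So [SAT]:[TSN] = (1/3) / (λ). Setting this equal to 5/12:
  1/3 = 5/12·(λ)  ⇒  λ = 4/5
Then r = λ/(1−λ) = (4/5)/(1/5) = 4. Check: with r = 4, N = (0, 1/5) and [SAT]:[TSN] = 5/12 as required.

r = 4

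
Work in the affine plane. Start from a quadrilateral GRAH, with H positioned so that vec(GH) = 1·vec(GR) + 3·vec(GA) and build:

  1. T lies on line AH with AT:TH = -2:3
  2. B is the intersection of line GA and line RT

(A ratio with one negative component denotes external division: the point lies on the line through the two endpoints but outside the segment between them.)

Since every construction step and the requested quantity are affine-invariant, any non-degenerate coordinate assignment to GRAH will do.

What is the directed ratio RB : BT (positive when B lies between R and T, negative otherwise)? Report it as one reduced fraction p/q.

Set G = (0, 0), R = (1, 0), A = (0, 1), H = (1, 3); any affine frame gives the same invariant.
1. T lies on line AH with AT:TH = -2:3 ⇒ T = (-2, -3)
2. B is the intersection of line GA and line RT ⇒ B = (0, -1)
B = R + t·(T−R) with t = 1/3, so RB:BT = t:(1−t) = 1/3:2/3

RB:BT = 1/2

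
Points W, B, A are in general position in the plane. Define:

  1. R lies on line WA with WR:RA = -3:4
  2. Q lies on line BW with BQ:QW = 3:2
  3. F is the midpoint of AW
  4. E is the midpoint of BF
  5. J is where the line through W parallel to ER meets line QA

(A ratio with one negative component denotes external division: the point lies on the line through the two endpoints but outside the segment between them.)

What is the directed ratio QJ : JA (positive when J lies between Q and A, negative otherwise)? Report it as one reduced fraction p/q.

Work in coordinates with W = (0, 0), B = (1, 0), A = (0, 1).
1. R lies on line WA with WR:RA = -3:4 ⇒ R = (0, -3)
2. Q lies on line BW with BQ:QW = 3:2 ⇒ Q = (2/5, 0)
3. F is the midpoint of AW ⇒ F = (0, 1/2)
4. E is the midpoint of BF ⇒ E = (1/2, 1/4)
5. J is where the line through W parallel to ER meets line QA ⇒ J = (1/9, 13/18)
J = Q + t·(A−Q) with t = 13/18, so QJ:JA = t:(1−t) = 13/18:5/18

QJ:JA = 13/5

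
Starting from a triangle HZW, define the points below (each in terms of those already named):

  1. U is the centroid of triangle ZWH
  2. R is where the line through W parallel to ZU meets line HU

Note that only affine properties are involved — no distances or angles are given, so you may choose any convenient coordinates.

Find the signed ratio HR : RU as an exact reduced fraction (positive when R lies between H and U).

Choose coordinates H = (0, 0), Z = (1, 0), W = (0, 1).
1. U is the centroid of triangle ZWH ⇒ U = (1/3, 1/3)
2. R is where the line through W parallel to ZU meets line HU ⇒ R = (2/3, 2/3)
R = H + t·(U−H) with t = 2, so HR:RU = t:(1−t) = 2:-1

HR:RU = -2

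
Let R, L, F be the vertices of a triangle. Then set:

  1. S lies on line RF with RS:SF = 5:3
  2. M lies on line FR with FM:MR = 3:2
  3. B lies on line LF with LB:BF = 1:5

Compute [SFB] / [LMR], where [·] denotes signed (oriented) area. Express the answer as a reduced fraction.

Work in coordinates with R = (0, 0), L = (1, 0), F = (0, 1).
1. S lies on line RF with RS:SF = 5:3 ⇒ S = (0, 5/8)
2. M lies on line FR with FM:MR = 3:2 ⇒ M = (0, 2/5)
3. B lies on line LF with LB:BF = 1:5 ⇒ B = (5/6, 1/6)
2·[SFB] = -5/16, 2·[LMR] = 2/5
[SFB]:[LMR] = -5/16:2/5 = -25/32

[SFB]:[LMR] = -25/32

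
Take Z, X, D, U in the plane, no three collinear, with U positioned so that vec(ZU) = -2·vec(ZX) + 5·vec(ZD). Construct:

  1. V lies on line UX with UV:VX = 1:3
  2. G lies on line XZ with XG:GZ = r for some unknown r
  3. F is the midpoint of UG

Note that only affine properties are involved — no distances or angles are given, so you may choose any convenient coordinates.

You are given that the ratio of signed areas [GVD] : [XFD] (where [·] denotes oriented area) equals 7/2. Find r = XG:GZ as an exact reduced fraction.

Work in coordinates with Z = (0, 0), X = (1, 0), D = (0, 1), U = (-2, 5).
1. V lies on line UX with UV:VX = 1:3 ⇒ V = (-5/4, 15/4)
2. With XG:GZ = r, write λ = r/(r+1) so G = X + λ·(Z−X); G is affine-linear in λ
3. F is the midpoint of UG ⇒ F is an affine combination of earlier points and hence also affine-linear in λ
Every point depending on G is an affine combination of G and λ-independent points, so each such coordinate is linear in λ; the λ² term in each signed area is a multiple of (Z−X)×(Z−X) = 0, so 2·[GVD] and 2·[XFD] are each linear in λ. Evaluating at λ=0 and λ=1:
  2·[GVD] = -11/4·λ + 3/2,   2·[XFD] = -1/2·λ + 1
So [GVD]:[XFD] = (-11/4·λ + 3/2) / (-1/2·λ + 1). Setting this equal to 7/2:
  -11/4·λ + 3/2 = 7/2·(-1/2·λ + 1)  ⇒  λ = -2
Then r = λ/(1−λ) = (-2)/(3) = -2/3. Check: with r = -2/3, G = (3, 0) and [GVD]:[XFD] = 7/2 as required.

r = -2/3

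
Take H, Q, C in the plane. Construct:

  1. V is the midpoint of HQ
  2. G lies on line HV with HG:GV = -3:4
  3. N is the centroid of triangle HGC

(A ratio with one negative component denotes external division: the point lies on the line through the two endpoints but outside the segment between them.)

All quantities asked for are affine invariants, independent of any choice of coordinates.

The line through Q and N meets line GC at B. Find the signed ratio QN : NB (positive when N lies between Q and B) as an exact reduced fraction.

Choose coordinates H = (0, 0), Q = (1, 0), C = (0, 1).
1. V is the midpoint of HQ ⇒ V = (1/2, 0)
2. G lies on line HV with HG:GV = -3:4 ⇒ G = (-3/2, 0)
3. N is the centroid of triangle HGC ⇒ N = (-1/2, 1/3)
line QN meets GC at B = (-7/8, 5/12)
N = Q + t·(B−Q) with t = 4/5, so QN:NB = 4/5:1/5

QN:NB = 4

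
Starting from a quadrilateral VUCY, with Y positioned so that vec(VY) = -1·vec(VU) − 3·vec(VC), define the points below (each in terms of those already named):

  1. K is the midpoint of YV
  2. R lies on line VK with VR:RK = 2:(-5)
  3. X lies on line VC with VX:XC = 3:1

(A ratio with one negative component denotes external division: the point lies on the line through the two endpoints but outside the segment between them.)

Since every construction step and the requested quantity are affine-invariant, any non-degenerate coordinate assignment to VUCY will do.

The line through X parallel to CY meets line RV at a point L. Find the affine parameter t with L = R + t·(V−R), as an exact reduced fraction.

t = 13/4

Work in coordinates with V = (0, 0), U = (1, 0), C = (0, 1), Y = (-1, -3).
1. K is the midpoint of YV ⇒ K = (-1/2, -3/2)
2. R lies on line VK with VR:RK = 2:(-5) ⇒ R = (1/3, 1)
3. X lies on line VC with VX:XC = 3:1 ⇒ X = (0, 3/4)
through X parallel to CY: direction (-1, -4); meets RV at L = (-3/4, -9/4)
L = R + t·(V−R) with t = 13/4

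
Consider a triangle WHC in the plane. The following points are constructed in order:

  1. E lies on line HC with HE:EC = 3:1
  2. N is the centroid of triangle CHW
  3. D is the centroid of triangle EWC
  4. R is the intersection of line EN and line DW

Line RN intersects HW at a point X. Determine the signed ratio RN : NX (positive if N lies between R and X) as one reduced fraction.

Choose coordinates W = (0, 0), H = (1, 0), C = (0, 1).
1. E lies on line HC with HE:EC = 3:1 ⇒ E = (1/4, 3/4)
2. N is the centroid of triangle CHW ⇒ N = (1/3, 1/3)
3. D is the centroid of triangle EWC ⇒ D = (1/12, 7/12)
4. R is the intersection of line EN and line DW ⇒ R = (1/6, 7/6)
line RN meets HW at X = (2/5, 0)
N = R + t·(X−R) with t = 5/7, so RN:NX = 5/7:2/7

RN:NX = 5/2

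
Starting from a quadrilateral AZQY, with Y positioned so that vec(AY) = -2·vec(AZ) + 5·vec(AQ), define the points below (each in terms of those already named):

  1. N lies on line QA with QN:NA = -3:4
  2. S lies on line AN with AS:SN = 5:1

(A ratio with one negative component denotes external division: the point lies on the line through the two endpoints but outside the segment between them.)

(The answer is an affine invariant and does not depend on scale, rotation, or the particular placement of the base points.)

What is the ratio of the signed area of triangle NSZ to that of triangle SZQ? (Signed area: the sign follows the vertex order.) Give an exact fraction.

[NSZ]:[SZQ] = -2/7

Work in coordinates with A = (0, 0), Z = (1, 0), Q = (0, 1), Y = (-2, 5).
1. N lies on line QA with QN:NA = -3:4 ⇒ N = (0, 4)
2. S lies on line AN with AS:SN = 5:1 ⇒ S = (0, 10/3)
2·[NSZ] = 2/3, 2·[SZQ] = -7/3
[NSZ]:[SZQ] = 2/3:-7/3 = -2/7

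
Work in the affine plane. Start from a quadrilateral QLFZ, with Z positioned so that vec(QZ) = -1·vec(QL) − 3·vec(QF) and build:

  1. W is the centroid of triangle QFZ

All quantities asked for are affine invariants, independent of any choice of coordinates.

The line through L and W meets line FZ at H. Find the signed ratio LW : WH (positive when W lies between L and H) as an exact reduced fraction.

Assign Q = (0, 0), L = (1, 0), F = (0, 1), Z = (-1, -3) — the answer is frame-independent, so this choice is without loss of generality.
1. W is the centroid of triangle QFZ ⇒ W = (-1/3, -2/3)
line LW meets FZ at H = (-3/7, -5/7)
W = L + t·(H−L) with t = 14/15, so LW:WH = 14/15:1/15

LW:WH = 14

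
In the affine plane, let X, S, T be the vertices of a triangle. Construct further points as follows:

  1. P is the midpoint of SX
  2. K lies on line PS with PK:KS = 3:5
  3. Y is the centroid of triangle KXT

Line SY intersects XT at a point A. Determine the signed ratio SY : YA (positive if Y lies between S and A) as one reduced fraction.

SY:YA = 37/11

Work in coordinates with X = (0, 0), S = (1, 0), T = (0, 1).
1. P is the midpoint of SX ⇒ P = (1/2, 0)
2. K lies on line PS with PK:KS = 3:5 ⇒ K = (11/16, 0)
3. Y is the centroid of triangle KXT ⇒ Y = (11/48, 1/3)
line SY meets XT at A = (0, 16/37)
Y = S + t·(A−S) with t = 37/48, so SY:YA = 37/48:11/48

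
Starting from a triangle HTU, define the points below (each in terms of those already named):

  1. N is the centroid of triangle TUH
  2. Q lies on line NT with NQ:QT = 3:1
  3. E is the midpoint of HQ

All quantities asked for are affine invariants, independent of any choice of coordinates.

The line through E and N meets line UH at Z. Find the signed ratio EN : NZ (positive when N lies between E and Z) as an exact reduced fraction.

Assign H = (0, 0), T = (1, 0), U = (0, 1) — the answer is frame-independent, so this choice is without loss of generality.
1. N is the centroid of triangle TUH ⇒ N = (1/3, 1/3)
2. Q lies on line NT with NQ:QT = 3:1 ⇒ Q = (5/6, 1/12)
3. E is the midpoint of HQ ⇒ E = (5/12, 1/24)
line EN meets UH at Z = (0, 3/2)
N = E + t·(Z−E) with t = 1/5, so EN:NZ = 1/5:4/5

EN:NZ = 1/4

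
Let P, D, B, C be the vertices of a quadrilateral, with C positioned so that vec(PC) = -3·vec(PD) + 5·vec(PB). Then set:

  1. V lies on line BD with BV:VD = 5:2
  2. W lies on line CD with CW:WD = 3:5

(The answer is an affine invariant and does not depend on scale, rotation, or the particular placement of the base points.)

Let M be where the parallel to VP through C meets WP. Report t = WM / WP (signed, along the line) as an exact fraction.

t = -99/149

Assign P = (0, 0), D = (1, 0), B = (0, 1), C = (-3, 5) — the answer is frame-independent, so this choice is without loss of generality.
1. V lies on line BD with BV:VD = 5:2 ⇒ V = (5/7, 2/7)
2. W lies on line CD with CW:WD = 3:5 ⇒ W = (-3/2, 25/8)
through C parallel to VP: direction (-5/7, -2/7); meets WP at M = (-372/149, 775/149)
M = W + t·(P−W) with t = -99/149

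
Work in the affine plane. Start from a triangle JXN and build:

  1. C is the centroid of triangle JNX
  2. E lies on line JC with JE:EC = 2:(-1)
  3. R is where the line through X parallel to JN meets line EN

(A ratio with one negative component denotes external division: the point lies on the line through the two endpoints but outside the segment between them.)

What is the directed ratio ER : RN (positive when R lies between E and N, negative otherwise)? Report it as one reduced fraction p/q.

ER:RN = -1/3

Assign J = (0, 0), X = (1, 0), N = (0, 1) — the answer is frame-independent, so this choice is without loss of generality.
1. C is the centroid of triangle JNX ⇒ C = (1/3, 1/3)
2. E lies on line JC with JE:EC = 2:(-1) ⇒ E = (2/3, 2/3)
3. R is where the line through X parallel to JN meets line EN ⇒ R = (1, 1/2)
R = E + t·(N−E) with t = -1/2, so ER:RN = t:(1−t) = -1/2:3/2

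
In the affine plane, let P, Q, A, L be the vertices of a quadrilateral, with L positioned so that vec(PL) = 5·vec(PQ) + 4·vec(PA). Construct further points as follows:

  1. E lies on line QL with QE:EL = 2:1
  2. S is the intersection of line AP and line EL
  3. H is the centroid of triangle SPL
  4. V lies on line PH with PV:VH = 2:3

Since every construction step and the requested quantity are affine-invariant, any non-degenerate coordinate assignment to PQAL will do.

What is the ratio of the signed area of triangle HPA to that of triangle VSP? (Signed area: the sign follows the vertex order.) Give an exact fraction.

Assign P = (0, 0), Q = (1, 0), A = (0, 1), L = (5, 4) — the answer is frame-independent, so this choice is without loss of generality.
1. E lies on line QL with QE:EL = 2:1 ⇒ E = (11/3, 8/3)
2. S is the intersection of line AP and line EL ⇒ S = (0, -1)
3. H is the centroid of triangle SPL ⇒ H = (5/3, 1)
4. V lies on line PH with PV:VH = 2:3 ⇒ V = (2/3, 2/5)
2·[HPA] = -5/3, 2·[VSP] = -2/3
[HPA]:[VSP] = -5/3:-2/3 = 5/2

[HPA]:[VSP] = 5/2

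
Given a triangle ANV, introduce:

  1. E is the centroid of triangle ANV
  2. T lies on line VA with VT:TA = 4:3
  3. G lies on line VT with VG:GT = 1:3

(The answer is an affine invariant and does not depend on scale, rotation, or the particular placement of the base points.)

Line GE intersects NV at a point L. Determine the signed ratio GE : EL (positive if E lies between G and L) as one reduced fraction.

Choose coordinates A = (0, 0), N = (1, 0), V = (0, 1).
1. E is the centroid of triangle ANV ⇒ E = (1/3, 1/3)
2. T lies on line VA with VT:TA = 4:3 ⇒ T = (0, 3/7)
3. G lies on line VT with VG:GT = 1:3 ⇒ G = (0, 6/7)
line GE meets NV at L = (-1/4, 5/4)
E = G + t·(L−G) with t = -4/3, so GE:EL = -4/3:7/3

GE:EL = -4/7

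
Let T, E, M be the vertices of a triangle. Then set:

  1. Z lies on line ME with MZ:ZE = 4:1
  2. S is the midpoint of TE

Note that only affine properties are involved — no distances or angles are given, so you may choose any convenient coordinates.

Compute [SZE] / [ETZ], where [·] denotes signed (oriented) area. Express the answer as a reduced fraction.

[SZE]:[ETZ] = 1/2

Work in coordinates with T = (0, 0), E = (1, 0), M = (0, 1).
1. Z lies on line ME with MZ:ZE = 4:1 ⇒ Z = (4/5, 1/5)
2. S is the midpoint of TE ⇒ S = (1/2, 0)
2·[SZE] = -1/10, 2·[ETZ] = -1/5
[SZE]:[ETZ] = -1/10:-1/5 = 1/2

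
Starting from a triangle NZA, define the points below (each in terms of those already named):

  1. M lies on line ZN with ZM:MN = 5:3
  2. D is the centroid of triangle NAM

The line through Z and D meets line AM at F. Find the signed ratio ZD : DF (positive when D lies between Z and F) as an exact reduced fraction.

Work in coordinates with N = (0, 0), Z = (1, 0), A = (0, 1).
1. M lies on line ZN with ZM:MN = 5:3 ⇒ M = (3/8, 0)
2. D is the centroid of triangle NAM ⇒ D = (1/8, 1/3)
line ZD meets AM at F = (13/48, 5/18)
D = Z + t·(F−Z) with t = 6/5, so ZD:DF = 6/5:-1/5

ZD:DF = -6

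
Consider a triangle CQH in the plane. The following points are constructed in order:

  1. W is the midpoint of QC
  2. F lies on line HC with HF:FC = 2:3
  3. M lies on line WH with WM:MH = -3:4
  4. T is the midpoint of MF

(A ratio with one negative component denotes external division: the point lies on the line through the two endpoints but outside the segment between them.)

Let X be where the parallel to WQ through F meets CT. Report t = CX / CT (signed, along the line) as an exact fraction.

Choose coordinates C = (0, 0), Q = (1, 0), H = (0, 1).
1. W is the midpoint of QC ⇒ W = (1/2, 0)
2. F lies on line HC with HF:FC = 2:3 ⇒ F = (0, 3/5)
3. M lies on line WH with WM:MH = -3:4 ⇒ M = (2, -3)
4. T is the midpoint of MF ⇒ T = (1, -6/5)
through F parallel to WQ: direction (1/2, 0); meets CT at X = (-1/2, 3/5)
X = C + t·(T−C) with t = -1/2

t = -1/2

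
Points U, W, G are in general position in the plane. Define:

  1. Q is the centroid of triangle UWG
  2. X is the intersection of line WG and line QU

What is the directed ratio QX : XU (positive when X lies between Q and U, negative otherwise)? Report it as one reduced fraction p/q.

QX:XU = -1/3

Assign U = (0, 0), W = (1, 0), G = (0, 1) — the answer is frame-independent, so this choice is without loss of generality.
1. Q is the centroid of triangle UWG ⇒ Q = (1/3, 1/3)
2. X is the intersection of line WG and line QU ⇒ X = (1/2, 1/2)
X = Q + t·(U−Q) with t = -1/2, so QX:XU = t:(1−t) = -1/2:3/2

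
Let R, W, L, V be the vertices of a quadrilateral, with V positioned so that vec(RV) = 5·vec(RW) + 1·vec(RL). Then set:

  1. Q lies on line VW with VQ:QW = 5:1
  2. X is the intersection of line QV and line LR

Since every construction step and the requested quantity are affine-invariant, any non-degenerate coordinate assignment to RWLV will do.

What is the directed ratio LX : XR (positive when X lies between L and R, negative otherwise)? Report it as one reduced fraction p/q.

Set R = (0, 0), W = (1, 0), L = (0, 1), V = (5, 1); any affine frame gives the same invariant.
1. Q lies on line VW with VQ:QW = 5:1 ⇒ Q = (5/3, 1/6)
2. X is the intersection of line QV and line LR ⇒ X = (0, -1/4)
X = L + t·(R−L) with t = 5/4, so LX:XR = t:(1−t) = 5/4:-1/4

LX:XR = -5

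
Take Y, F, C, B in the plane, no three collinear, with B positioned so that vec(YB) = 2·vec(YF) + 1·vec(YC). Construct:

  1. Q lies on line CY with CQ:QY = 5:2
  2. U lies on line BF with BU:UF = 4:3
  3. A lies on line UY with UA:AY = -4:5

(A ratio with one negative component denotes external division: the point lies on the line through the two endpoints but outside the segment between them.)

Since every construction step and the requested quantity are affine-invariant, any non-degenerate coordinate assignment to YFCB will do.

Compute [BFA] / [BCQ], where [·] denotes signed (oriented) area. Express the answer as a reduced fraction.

Choose coordinates Y = (0, 0), F = (1, 0), C = (0, 1), B = (2, 1).
1. Q lies on line CY with CQ:QY = 5:2 ⇒ Q = (0, 2/7)
2. U lies on line BF with BU:UF = 4:3 ⇒ U = (10/7, 3/7)
3. A lies on line UY with UA:AY = -4:5 ⇒ A = (50/7, 15/7)
2·[BFA] = 4, 2·[BCQ] = 10/7
[BFA]:[BCQ] = 4:10/7 = 14/5

[BFA]:[BCQ] = 14/5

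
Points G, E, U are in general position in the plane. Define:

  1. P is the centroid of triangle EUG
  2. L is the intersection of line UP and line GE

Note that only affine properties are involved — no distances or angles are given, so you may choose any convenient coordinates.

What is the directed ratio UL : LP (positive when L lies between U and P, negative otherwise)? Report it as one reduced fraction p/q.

Assign G = (0, 0), E = (1, 0), U = (0, 1) — the answer is frame-independent, so this choice is without loss of generality.
1. P is the centroid of triangle EUG ⇒ P = (1/3, 1/3)
2. L is the intersection of line UP and line GE ⇒ L = (1/2, 0)
L = U + t·(P−U) with t = 3/2, so UL:LP = t:(1−t) = 3/2:-1/2

UL:LP = -3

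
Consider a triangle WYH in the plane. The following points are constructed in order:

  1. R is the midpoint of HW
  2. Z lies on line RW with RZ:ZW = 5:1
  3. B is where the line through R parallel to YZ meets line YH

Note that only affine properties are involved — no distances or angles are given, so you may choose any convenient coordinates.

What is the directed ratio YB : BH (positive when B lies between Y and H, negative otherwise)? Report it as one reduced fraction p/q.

YB:BH = 5/6

Work in coordinates with W = (0, 0), Y = (1, 0), H = (0, 1).
1. R is the midpoint of HW ⇒ R = (0, 1/2)
2. Z lies on line RW with RZ:ZW = 5:1 ⇒ Z = (0, 1/12)
3. B is where the line through R parallel to YZ meets line YH ⇒ B = (6/11, 5/11)
B = Y + t·(H−Y) with t = 5/11, so YB:BH = t:(1−t) = 5/11:6/11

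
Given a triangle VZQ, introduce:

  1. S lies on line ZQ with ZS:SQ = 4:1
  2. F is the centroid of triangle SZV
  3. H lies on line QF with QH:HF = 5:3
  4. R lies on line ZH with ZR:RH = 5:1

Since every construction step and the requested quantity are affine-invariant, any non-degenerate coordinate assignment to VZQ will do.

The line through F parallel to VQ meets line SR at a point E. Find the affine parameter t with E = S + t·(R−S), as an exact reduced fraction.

t = 8/7

Choose coordinates V = (0, 0), Z = (1, 0), Q = (0, 1).
1. S lies on line ZQ with ZS:SQ = 4:1 ⇒ S = (1/5, 4/5)
2. F is the centroid of triangle SZV ⇒ F = (2/5, 4/15)
3. H lies on line QF with QH:HF = 5:3 ⇒ H = (1/4, 13/24)
4. R lies on line ZH with ZR:RH = 5:1 ⇒ R = (3/8, 65/144)
through F parallel to VQ: direction (0, 1); meets SR at E = (2/5, 253/630)
E = S + t·(R−S) with t = 8/7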